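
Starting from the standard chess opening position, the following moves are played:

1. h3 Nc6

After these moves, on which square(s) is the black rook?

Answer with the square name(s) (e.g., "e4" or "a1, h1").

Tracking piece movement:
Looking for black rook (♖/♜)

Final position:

  a b c d e f g h
  ─────────────────
8│♜ · ♝ ♛ ♚ ♝ ♞ ♜│8
7│♟ ♟ ♟ ♟ ♟ ♟ ♟ ♟│7
6│· · ♞ · · · · ·│6
5│· · · · · · · ·│5
4│· · · · · · · ·│4
3│· · · · · · · ♙│3
2│♙ ♙ ♙ ♙ ♙ ♙ ♙ ·│2
1│♖ ♘ ♗ ♕ ♔ ♗ ♘ ♖│1
  ─────────────────
  a b c d e f g h


a8, h8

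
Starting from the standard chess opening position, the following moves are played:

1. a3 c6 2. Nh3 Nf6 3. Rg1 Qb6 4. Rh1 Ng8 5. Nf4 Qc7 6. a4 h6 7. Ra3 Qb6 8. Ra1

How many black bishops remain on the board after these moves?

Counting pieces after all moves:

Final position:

  a b c d e f g h
  ─────────────────
8│♜ ♞ ♝ · ♚ ♝ ♞ ♜│8
7│♟ ♟ · ♟ ♟ ♟ ♟ ·│7
6│· ♛ ♟ · · · · ♟│6
5│· · · · · · · ·│5
4│♙ · · · · ♘ · ·│4
3│· · · · · · · ·│3
2│· ♙ ♙ ♙ ♙ ♙ ♙ ♙│2
1│♖ ♘ ♗ ♕ ♔ ♗ · ♖│1
  ─────────────────
  a b c d e f g h


2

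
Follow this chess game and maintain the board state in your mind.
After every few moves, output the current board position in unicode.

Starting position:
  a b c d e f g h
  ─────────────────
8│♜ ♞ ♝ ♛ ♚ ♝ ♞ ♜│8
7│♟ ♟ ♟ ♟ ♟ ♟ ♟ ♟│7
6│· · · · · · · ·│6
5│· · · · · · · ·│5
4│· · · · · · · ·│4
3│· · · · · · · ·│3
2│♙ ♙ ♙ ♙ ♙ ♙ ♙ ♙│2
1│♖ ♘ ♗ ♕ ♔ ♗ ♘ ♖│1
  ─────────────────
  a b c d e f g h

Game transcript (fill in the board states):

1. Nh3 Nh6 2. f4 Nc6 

  a b c d e f g h
  ─────────────────
8│♜ · ♝ ♛ ♚ ♝ · ♜│8
7│♟ ♟ ♟ ♟ ♟ ♟ ♟ ♟│7
6│· · ♞ · · · · ♞│6
5│· · · · · · · ·│5
4│· · · · · ♙ · ·│4
3│· · · · · · · ♘│3
2│♙ ♙ ♙ ♙ ♙ · ♙ ♙│2
1│♖ ♘ ♗ ♕ ♔ ♗ · ♖│1
  ─────────────────
  a b c d e f g h

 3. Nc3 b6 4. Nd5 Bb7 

  a b c d e f g h
  ─────────────────
8│♜ · · ♛ ♚ ♝ · ♜│8
7│♟ ♝ ♟ ♟ ♟ ♟ ♟ ♟│7
6│· ♟ ♞ · · · · ♞│6
5│· · · ♘ · · · ·│5
4│· · · · · ♙ · ·│4
3│· · · · · · · ♘│3
2│♙ ♙ ♙ ♙ ♙ · ♙ ♙│2
1│♖ · ♗ ♕ ♔ ♗ · ♖│1
  ─────────────────
  a b c d e f g h

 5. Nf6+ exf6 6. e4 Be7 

  a b c d e f g h
  ─────────────────
8│♜ · · ♛ ♚ · · ♜│8
7│♟ ♝ ♟ ♟ ♝ ♟ ♟ ♟│7
6│· ♟ ♞ · · ♟ · ♞│6
5│· · · · · · · ·│5
4│· · · · ♙ ♙ · ·│4
3│· · · · · · · ♘│3
2│♙ ♙ ♙ ♙ · · ♙ ♙│2
1│♖ · ♗ ♕ ♔ ♗ · ♖│1
  ─────────────────
  a b c d e f g h

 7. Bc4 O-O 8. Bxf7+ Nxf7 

  a b c d e f g h
  ─────────────────
8│♜ · · ♛ · ♜ ♚ ·│8
7│♟ ♝ ♟ ♟ ♝ ♞ ♟ ♟│7
6│· ♟ ♞ · · ♟ · ·│6
5│· · · · · · · ·│5
4│· · · · ♙ ♙ · ·│4
3│· · · · · · · ♘│3
2│♙ ♙ ♙ ♙ · · ♙ ♙│2
1│♖ · ♗ ♕ ♔ · · ♖│1
  ─────────────────
  a b c d e f g h



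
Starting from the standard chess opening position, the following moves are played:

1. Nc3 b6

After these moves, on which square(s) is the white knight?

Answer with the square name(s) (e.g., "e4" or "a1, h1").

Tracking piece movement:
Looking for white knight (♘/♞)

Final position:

  a b c d e f g h
  ─────────────────
8│♜ ♞ ♝ ♛ ♚ ♝ ♞ ♜│8
7│♟ · ♟ ♟ ♟ ♟ ♟ ♟│7
6│· ♟ · · · · · ·│6
5│· · · · · · · ·│5
4│· · · · · · · ·│4
3│· · ♘ · · · · ·│3
2│♙ ♙ ♙ ♙ ♙ ♙ ♙ ♙│2
1│♖ · ♗ ♕ ♔ ♗ ♘ ♖│1
  ─────────────────
  a b c d e f g h


c3, g1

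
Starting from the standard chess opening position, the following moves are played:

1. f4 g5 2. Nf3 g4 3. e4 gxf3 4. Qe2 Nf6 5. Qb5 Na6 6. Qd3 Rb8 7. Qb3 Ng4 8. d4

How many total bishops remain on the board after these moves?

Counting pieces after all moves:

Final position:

  a b c d e f g h
  ─────────────────
8│· ♜ ♝ ♛ ♚ ♝ · ♜│8
7│♟ ♟ ♟ ♟ ♟ ♟ · ♟│7
6│♞ · · · · · · ·│6
5│· · · · · · · ·│5
4│· · · ♙ ♙ ♙ ♞ ·│4
3│· ♕ · · · ♟ · ·│3
2│♙ ♙ ♙ · · · ♙ ♙│2
1│♖ ♘ ♗ · ♔ ♗ · ♖│1
  ─────────────────
  a b c d e f g h


4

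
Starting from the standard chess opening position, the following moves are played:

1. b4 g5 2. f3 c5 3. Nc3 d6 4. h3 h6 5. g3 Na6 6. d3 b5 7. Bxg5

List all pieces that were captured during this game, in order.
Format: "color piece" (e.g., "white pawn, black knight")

Tracking captures:
  Bxg5: captured black pawn

black pawn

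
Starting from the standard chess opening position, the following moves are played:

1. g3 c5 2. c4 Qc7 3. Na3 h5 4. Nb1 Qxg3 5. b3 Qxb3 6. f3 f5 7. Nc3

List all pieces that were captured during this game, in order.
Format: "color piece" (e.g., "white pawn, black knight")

Tracking captures:
  Qxg3: captured white pawn
  Qxb3: captured white pawn

white pawn, white pawn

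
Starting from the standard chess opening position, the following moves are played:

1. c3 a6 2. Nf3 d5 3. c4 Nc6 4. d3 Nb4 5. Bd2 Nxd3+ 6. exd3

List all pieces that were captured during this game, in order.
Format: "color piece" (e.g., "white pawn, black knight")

Tracking captures:
  Nxd3+: captured white pawn
  exd3: captured black knight

white pawn, black knight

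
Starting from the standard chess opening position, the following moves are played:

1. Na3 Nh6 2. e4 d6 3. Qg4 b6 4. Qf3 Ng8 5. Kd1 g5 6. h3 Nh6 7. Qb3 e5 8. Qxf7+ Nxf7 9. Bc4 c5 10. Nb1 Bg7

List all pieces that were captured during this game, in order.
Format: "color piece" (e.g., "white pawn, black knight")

Tracking captures:
  Qxf7+: captured black pawn
  Nxf7: captured white queen

black pawn, white queen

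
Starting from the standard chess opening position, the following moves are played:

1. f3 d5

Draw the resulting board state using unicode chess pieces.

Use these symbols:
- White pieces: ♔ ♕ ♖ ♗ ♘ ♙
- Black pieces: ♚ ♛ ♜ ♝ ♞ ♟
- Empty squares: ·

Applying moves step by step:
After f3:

♜ ♞ ♝ ♛ ♚ ♝ ♞ ♜
♟ ♟ ♟ ♟ ♟ ♟ ♟ ♟
· · · · · · · ·
· · · · · · · ·
· · · · · · · ·
· · · · · ♙ · ·
♙ ♙ ♙ ♙ ♙ · ♙ ♙
♖ ♘ ♗ ♕ ♔ ♗ ♘ ♖


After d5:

♜ ♞ ♝ ♛ ♚ ♝ ♞ ♜
♟ ♟ ♟ · ♟ ♟ ♟ ♟
· · · · · · · ·
· · · ♟ · · · ·
· · · · · · · ·
· · · · · ♙ · ·
♙ ♙ ♙ ♙ ♙ · ♙ ♙
♖ ♘ ♗ ♕ ♔ ♗ ♘ ♖



  a b c d e f g h
  ─────────────────
8│♜ ♞ ♝ ♛ ♚ ♝ ♞ ♜│8
7│♟ ♟ ♟ · ♟ ♟ ♟ ♟│7
6│· · · · · · · ·│6
5│· · · ♟ · · · ·│5
4│· · · · · · · ·│4
3│· · · · · ♙ · ·│3
2│♙ ♙ ♙ ♙ ♙ · ♙ ♙│2
1│♖ ♘ ♗ ♕ ♔ ♗ ♘ ♖│1
  ─────────────────
  a b c d e f g h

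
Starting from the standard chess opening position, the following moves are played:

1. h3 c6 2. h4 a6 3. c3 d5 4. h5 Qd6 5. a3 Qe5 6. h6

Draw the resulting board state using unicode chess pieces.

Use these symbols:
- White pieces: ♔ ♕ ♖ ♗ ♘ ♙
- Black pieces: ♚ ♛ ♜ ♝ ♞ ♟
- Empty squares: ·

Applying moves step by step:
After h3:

♜ ♞ ♝ ♛ ♚ ♝ ♞ ♜
♟ ♟ ♟ ♟ ♟ ♟ ♟ ♟
· · · · · · · ·
· · · · · · · ·
· · · · · · · ·
· · · · · · · ♙
♙ ♙ ♙ ♙ ♙ ♙ ♙ ·
♖ ♘ ♗ ♕ ♔ ♗ ♘ ♖


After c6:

♜ ♞ ♝ ♛ ♚ ♝ ♞ ♜
♟ ♟ · ♟ ♟ ♟ ♟ ♟
· · ♟ · · · · ·
· · · · · · · ·
· · · · · · · ·
· · · · · · · ♙
♙ ♙ ♙ ♙ ♙ ♙ ♙ ·
♖ ♘ ♗ ♕ ♔ ♗ ♘ ♖


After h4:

♜ ♞ ♝ ♛ ♚ ♝ ♞ ♜
♟ ♟ · ♟ ♟ ♟ ♟ ♟
· · ♟ · · · · ·
· · · · · · · ·
· · · · · · · ♙
· · · · · · · ·
♙ ♙ ♙ ♙ ♙ ♙ ♙ ·
♖ ♘ ♗ ♕ ♔ ♗ ♘ ♖


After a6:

♜ ♞ ♝ ♛ ♚ ♝ ♞ ♜
· ♟ · ♟ ♟ ♟ ♟ ♟
♟ · ♟ · · · · ·
· · · · · · · ·
· · · · · · · ♙
· · · · · · · ·
♙ ♙ ♙ ♙ ♙ ♙ ♙ ·
♖ ♘ ♗ ♕ ♔ ♗ ♘ ♖


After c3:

♜ ♞ ♝ ♛ ♚ ♝ ♞ ♜
· ♟ · ♟ ♟ ♟ ♟ ♟
♟ · ♟ · · · · ·
· · · · · · · ·
· · · · · · · ♙
· · ♙ · · · · ·
♙ ♙ · ♙ ♙ ♙ ♙ ·
♖ ♘ ♗ ♕ ♔ ♗ ♘ ♖


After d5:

♜ ♞ ♝ ♛ ♚ ♝ ♞ ♜
· ♟ · · ♟ ♟ ♟ ♟
♟ · ♟ · · · · ·
· · · ♟ · · · ·
· · · · · · · ♙
· · ♙ · · · · ·
♙ ♙ · ♙ ♙ ♙ ♙ ·
♖ ♘ ♗ ♕ ♔ ♗ ♘ ♖


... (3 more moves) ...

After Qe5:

♜ ♞ ♝ · ♚ ♝ ♞ ♜
· ♟ · · ♟ ♟ ♟ ♟
♟ · ♟ · · · · ·
· · · ♟ ♛ · · ♙
· · · · · · · ·
♙ · ♙ · · · · ·
· ♙ · ♙ ♙ ♙ ♙ ·
♖ ♘ ♗ ♕ ♔ ♗ ♘ ♖


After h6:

♜ ♞ ♝ · ♚ ♝ ♞ ♜
· ♟ · · ♟ ♟ ♟ ♟
♟ · ♟ · · · · ♙
· · · ♟ ♛ · · ·
· · · · · · · ·
♙ · ♙ · · · · ·
· ♙ · ♙ ♙ ♙ ♙ ·
♖ ♘ ♗ ♕ ♔ ♗ ♘ ♖



  a b c d e f g h
  ─────────────────
8│♜ ♞ ♝ · ♚ ♝ ♞ ♜│8
7│· ♟ · · ♟ ♟ ♟ ♟│7
6│♟ · ♟ · · · · ♙│6
5│· · · ♟ ♛ · · ·│5
4│· · · · · · · ·│4
3│♙ · ♙ · · · · ·│3
2│· ♙ · ♙ ♙ ♙ ♙ ·│2
1│♖ ♘ ♗ ♕ ♔ ♗ ♘ ♖│1
  ─────────────────
  a b c d e f g h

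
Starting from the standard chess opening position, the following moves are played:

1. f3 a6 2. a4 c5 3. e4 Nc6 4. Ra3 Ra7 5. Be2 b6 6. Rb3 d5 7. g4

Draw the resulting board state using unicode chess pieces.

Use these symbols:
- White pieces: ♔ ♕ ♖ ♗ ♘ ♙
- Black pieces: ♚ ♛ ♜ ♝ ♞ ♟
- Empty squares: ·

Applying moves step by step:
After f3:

♜ ♞ ♝ ♛ ♚ ♝ ♞ ♜
♟ ♟ ♟ ♟ ♟ ♟ ♟ ♟
· · · · · · · ·
· · · · · · · ·
· · · · · · · ·
· · · · · ♙ · ·
♙ ♙ ♙ ♙ ♙ · ♙ ♙
♖ ♘ ♗ ♕ ♔ ♗ ♘ ♖


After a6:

♜ ♞ ♝ ♛ ♚ ♝ ♞ ♜
· ♟ ♟ ♟ ♟ ♟ ♟ ♟
♟ · · · · · · ·
· · · · · · · ·
· · · · · · · ·
· · · · · ♙ · ·
♙ ♙ ♙ ♙ ♙ · ♙ ♙
♖ ♘ ♗ ♕ ♔ ♗ ♘ ♖


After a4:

♜ ♞ ♝ ♛ ♚ ♝ ♞ ♜
· ♟ ♟ ♟ ♟ ♟ ♟ ♟
♟ · · · · · · ·
· · · · · · · ·
♙ · · · · · · ·
· · · · · ♙ · ·
· ♙ ♙ ♙ ♙ · ♙ ♙
♖ ♘ ♗ ♕ ♔ ♗ ♘ ♖


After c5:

♜ ♞ ♝ ♛ ♚ ♝ ♞ ♜
· ♟ · ♟ ♟ ♟ ♟ ♟
♟ · · · · · · ·
· · ♟ · · · · ·
♙ · · · · · · ·
· · · · · ♙ · ·
· ♙ ♙ ♙ ♙ · ♙ ♙
♖ ♘ ♗ ♕ ♔ ♗ ♘ ♖


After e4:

♜ ♞ ♝ ♛ ♚ ♝ ♞ ♜
· ♟ · ♟ ♟ ♟ ♟ ♟
♟ · · · · · · ·
· · ♟ · · · · ·
♙ · · · ♙ · · ·
· · · · · ♙ · ·
· ♙ ♙ ♙ · · ♙ ♙
♖ ♘ ♗ ♕ ♔ ♗ ♘ ♖


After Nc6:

♜ · ♝ ♛ ♚ ♝ ♞ ♜
· ♟ · ♟ ♟ ♟ ♟ ♟
♟ · ♞ · · · · ·
· · ♟ · · · · ·
♙ · · · ♙ · · ·
· · · · · ♙ · ·
· ♙ ♙ ♙ · · ♙ ♙
♖ ♘ ♗ ♕ ♔ ♗ ♘ ♖


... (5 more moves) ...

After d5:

· · ♝ ♛ ♚ ♝ ♞ ♜
♜ · · · ♟ ♟ ♟ ♟
♟ ♟ ♞ · · · · ·
· · ♟ ♟ · · · ·
♙ · · · ♙ · · ·
· ♖ · · · ♙ · ·
· ♙ ♙ ♙ ♗ · ♙ ♙
· ♘ ♗ ♕ ♔ · ♘ ♖


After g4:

· · ♝ ♛ ♚ ♝ ♞ ♜
♜ · · · ♟ ♟ ♟ ♟
♟ ♟ ♞ · · · · ·
· · ♟ ♟ · · · ·
♙ · · · ♙ · ♙ ·
· ♖ · · · ♙ · ·
· ♙ ♙ ♙ ♗ · · ♙
· ♘ ♗ ♕ ♔ · ♘ ♖



  a b c d e f g h
  ─────────────────
8│· · ♝ ♛ ♚ ♝ ♞ ♜│8
7│♜ · · · ♟ ♟ ♟ ♟│7
6│♟ ♟ ♞ · · · · ·│6
5│· · ♟ ♟ · · · ·│5
4│♙ · · · ♙ · ♙ ·│4
3│· ♖ · · · ♙ · ·│3
2│· ♙ ♙ ♙ ♗ · · ♙│2
1│· ♘ ♗ ♕ ♔ · ♘ ♖│1
  ─────────────────
  a b c d e f g h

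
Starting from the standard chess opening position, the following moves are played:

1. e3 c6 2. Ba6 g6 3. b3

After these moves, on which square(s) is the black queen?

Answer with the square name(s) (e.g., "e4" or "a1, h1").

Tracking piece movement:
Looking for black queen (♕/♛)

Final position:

  a b c d e f g h
  ─────────────────
8│♜ ♞ ♝ ♛ ♚ ♝ ♞ ♜│8
7│♟ ♟ · ♟ ♟ ♟ · ♟│7
6│♗ · ♟ · · · ♟ ·│6
5│· · · · · · · ·│5
4│· · · · · · · ·│4
3│· ♙ · · ♙ · · ·│3
2│♙ · ♙ ♙ · ♙ ♙ ♙│2
1│♖ ♘ ♗ ♕ ♔ · ♘ ♖│1
  ─────────────────
  a b c d e f g h


d8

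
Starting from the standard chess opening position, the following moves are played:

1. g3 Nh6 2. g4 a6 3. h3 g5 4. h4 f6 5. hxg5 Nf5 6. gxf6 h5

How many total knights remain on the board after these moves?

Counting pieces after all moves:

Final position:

  a b c d e f g h
  ─────────────────
8│♜ ♞ ♝ ♛ ♚ ♝ · ♜│8
7│· ♟ ♟ ♟ ♟ · · ·│7
6│♟ · · · · ♙ · ·│6
5│· · · · · ♞ · ♟│5
4│· · · · · · ♙ ·│4
3│· · · · · · · ·│3
2│♙ ♙ ♙ ♙ ♙ ♙ · ·│2
1│♖ ♘ ♗ ♕ ♔ ♗ ♘ ♖│1
  ─────────────────
  a b c d e f g h


4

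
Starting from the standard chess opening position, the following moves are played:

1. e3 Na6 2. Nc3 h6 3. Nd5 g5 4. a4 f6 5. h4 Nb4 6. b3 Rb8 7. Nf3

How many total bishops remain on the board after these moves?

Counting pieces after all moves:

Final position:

  a b c d e f g h
  ─────────────────
8│· ♜ ♝ ♛ ♚ ♝ ♞ ♜│8
7│♟ ♟ ♟ ♟ ♟ · · ·│7
6│· · · · · ♟ · ♟│6
5│· · · ♘ · · ♟ ·│5
4│♙ ♞ · · · · · ♙│4
3│· ♙ · · ♙ ♘ · ·│3
2│· · ♙ ♙ · ♙ ♙ ·│2
1│♖ · ♗ ♕ ♔ ♗ · ♖│1
  ─────────────────
  a b c d e f g h


4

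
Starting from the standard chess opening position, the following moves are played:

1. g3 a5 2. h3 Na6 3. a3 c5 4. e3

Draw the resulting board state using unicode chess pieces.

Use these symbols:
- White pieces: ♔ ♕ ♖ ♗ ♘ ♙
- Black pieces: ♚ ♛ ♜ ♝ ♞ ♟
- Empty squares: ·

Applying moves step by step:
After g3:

♜ ♞ ♝ ♛ ♚ ♝ ♞ ♜
♟ ♟ ♟ ♟ ♟ ♟ ♟ ♟
· · · · · · · ·
· · · · · · · ·
· · · · · · · ·
· · · · · · ♙ ·
♙ ♙ ♙ ♙ ♙ ♙ · ♙
♖ ♘ ♗ ♕ ♔ ♗ ♘ ♖


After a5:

♜ ♞ ♝ ♛ ♚ ♝ ♞ ♜
· ♟ ♟ ♟ ♟ ♟ ♟ ♟
· · · · · · · ·
♟ · · · · · · ·
· · · · · · · ·
· · · · · · ♙ ·
♙ ♙ ♙ ♙ ♙ ♙ · ♙
♖ ♘ ♗ ♕ ♔ ♗ ♘ ♖


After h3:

♜ ♞ ♝ ♛ ♚ ♝ ♞ ♜
· ♟ ♟ ♟ ♟ ♟ ♟ ♟
· · · · · · · ·
♟ · · · · · · ·
· · · · · · · ·
· · · · · · ♙ ♙
♙ ♙ ♙ ♙ ♙ ♙ · ·
♖ ♘ ♗ ♕ ♔ ♗ ♘ ♖


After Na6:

♜ · ♝ ♛ ♚ ♝ ♞ ♜
· ♟ ♟ ♟ ♟ ♟ ♟ ♟
♞ · · · · · · ·
♟ · · · · · · ·
· · · · · · · ·
· · · · · · ♙ ♙
♙ ♙ ♙ ♙ ♙ ♙ · ·
♖ ♘ ♗ ♕ ♔ ♗ ♘ ♖


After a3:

♜ · ♝ ♛ ♚ ♝ ♞ ♜
· ♟ ♟ ♟ ♟ ♟ ♟ ♟
♞ · · · · · · ·
♟ · · · · · · ·
· · · · · · · ·
♙ · · · · · ♙ ♙
· ♙ ♙ ♙ ♙ ♙ · ·
♖ ♘ ♗ ♕ ♔ ♗ ♘ ♖


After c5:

♜ · ♝ ♛ ♚ ♝ ♞ ♜
· ♟ · ♟ ♟ ♟ ♟ ♟
♞ · · · · · · ·
♟ · ♟ · · · · ·
· · · · · · · ·
♙ · · · · · ♙ ♙
· ♙ ♙ ♙ ♙ ♙ · ·
♖ ♘ ♗ ♕ ♔ ♗ ♘ ♖


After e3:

♜ · ♝ ♛ ♚ ♝ ♞ ♜
· ♟ · ♟ ♟ ♟ ♟ ♟
♞ · · · · · · ·
♟ · ♟ · · · · ·
· · · · · · · ·
♙ · · · ♙ · ♙ ♙
· ♙ ♙ ♙ · ♙ · ·
♖ ♘ ♗ ♕ ♔ ♗ ♘ ♖



  a b c d e f g h
  ─────────────────
8│♜ · ♝ ♛ ♚ ♝ ♞ ♜│8
7│· ♟ · ♟ ♟ ♟ ♟ ♟│7
6│♞ · · · · · · ·│6
5│♟ · ♟ · · · · ·│5
4│· · · · · · · ·│4
3│♙ · · · ♙ · ♙ ♙│3
2│· ♙ ♙ ♙ · ♙ · ·│2
1│♖ ♘ ♗ ♕ ♔ ♗ ♘ ♖│1
  ─────────────────
  a b c d e f g h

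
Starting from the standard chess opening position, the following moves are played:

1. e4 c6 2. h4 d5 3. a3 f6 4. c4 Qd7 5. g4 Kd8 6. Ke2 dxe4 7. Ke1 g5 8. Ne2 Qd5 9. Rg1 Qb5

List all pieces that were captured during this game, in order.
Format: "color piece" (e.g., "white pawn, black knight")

Tracking captures:
  dxe4: captured white pawn

white pawn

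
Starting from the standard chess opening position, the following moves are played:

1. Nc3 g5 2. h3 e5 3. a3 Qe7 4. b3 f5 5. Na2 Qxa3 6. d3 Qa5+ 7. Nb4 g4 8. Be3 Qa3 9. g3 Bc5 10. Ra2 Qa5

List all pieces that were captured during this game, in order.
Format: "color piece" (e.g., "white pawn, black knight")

Tracking captures:
  Qxa3: captured white pawn

white pawn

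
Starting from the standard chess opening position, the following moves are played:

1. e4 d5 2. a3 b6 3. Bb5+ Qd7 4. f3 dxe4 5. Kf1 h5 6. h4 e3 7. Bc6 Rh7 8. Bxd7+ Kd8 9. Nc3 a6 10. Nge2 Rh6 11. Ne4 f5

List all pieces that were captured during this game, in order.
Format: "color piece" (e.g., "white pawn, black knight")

Tracking captures:
  dxe4: captured white pawn
  Bxd7+: captured black queen

white pawn, black queen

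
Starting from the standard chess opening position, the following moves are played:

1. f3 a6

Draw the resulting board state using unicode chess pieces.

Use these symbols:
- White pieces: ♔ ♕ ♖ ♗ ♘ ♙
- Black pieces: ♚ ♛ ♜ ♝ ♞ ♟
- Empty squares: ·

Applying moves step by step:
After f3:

♜ ♞ ♝ ♛ ♚ ♝ ♞ ♜
♟ ♟ ♟ ♟ ♟ ♟ ♟ ♟
· · · · · · · ·
· · · · · · · ·
· · · · · · · ·
· · · · · ♙ · ·
♙ ♙ ♙ ♙ ♙ · ♙ ♙
♖ ♘ ♗ ♕ ♔ ♗ ♘ ♖


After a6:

♜ ♞ ♝ ♛ ♚ ♝ ♞ ♜
· ♟ ♟ ♟ ♟ ♟ ♟ ♟
♟ · · · · · · ·
· · · · · · · ·
· · · · · · · ·
· · · · · ♙ · ·
♙ ♙ ♙ ♙ ♙ · ♙ ♙
♖ ♘ ♗ ♕ ♔ ♗ ♘ ♖



  a b c d e f g h
  ─────────────────
8│♜ ♞ ♝ ♛ ♚ ♝ ♞ ♜│8
7│· ♟ ♟ ♟ ♟ ♟ ♟ ♟│7
6│♟ · · · · · · ·│6
5│· · · · · · · ·│5
4│· · · · · · · ·│4
3│· · · · · ♙ · ·│3
2│♙ ♙ ♙ ♙ ♙ · ♙ ♙│2
1│♖ ♘ ♗ ♕ ♔ ♗ ♘ ♖│1
  ─────────────────
  a b c d e f g h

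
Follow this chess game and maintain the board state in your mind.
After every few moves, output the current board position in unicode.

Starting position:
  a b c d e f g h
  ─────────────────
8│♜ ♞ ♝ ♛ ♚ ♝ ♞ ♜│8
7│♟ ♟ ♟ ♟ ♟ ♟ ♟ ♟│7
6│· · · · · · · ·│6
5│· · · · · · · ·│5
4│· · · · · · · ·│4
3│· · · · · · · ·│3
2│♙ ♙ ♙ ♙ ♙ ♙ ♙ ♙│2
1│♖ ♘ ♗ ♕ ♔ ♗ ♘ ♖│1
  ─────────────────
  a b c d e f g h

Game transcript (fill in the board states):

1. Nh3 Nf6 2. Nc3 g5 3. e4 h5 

  a b c d e f g h
  ─────────────────
8│♜ ♞ ♝ ♛ ♚ ♝ · ♜│8
7│♟ ♟ ♟ ♟ ♟ ♟ · ·│7
6│· · · · · ♞ · ·│6
5│· · · · · · ♟ ♟│5
4│· · · · ♙ · · ·│4
3│· · ♘ · · · · ♘│3
2│♙ ♙ ♙ ♙ · ♙ ♙ ♙│2
1│♖ · ♗ ♕ ♔ ♗ · ♖│1
  ─────────────────
  a b c d e f g h

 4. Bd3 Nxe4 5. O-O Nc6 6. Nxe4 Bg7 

  a b c d e f g h
  ─────────────────
8│♜ · ♝ ♛ ♚ · · ♜│8
7│♟ ♟ ♟ ♟ ♟ ♟ ♝ ·│7
6│· · ♞ · · · · ·│6
5│· · · · · · ♟ ♟│5
4│· · · · ♘ · · ·│4
3│· · · ♗ · · · ♘│3
2│♙ ♙ ♙ ♙ · ♙ ♙ ♙│2
1│♖ · ♗ ♕ · ♖ ♔ ·│1
  ─────────────────
  a b c d e f g h

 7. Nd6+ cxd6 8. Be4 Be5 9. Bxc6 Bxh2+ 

  a b c d e f g h
  ─────────────────
8│♜ · ♝ ♛ ♚ · · ♜│8
7│♟ ♟ · ♟ ♟ ♟ · ·│7
6│· · ♗ ♟ · · · ·│6
5│· · · · · · ♟ ♟│5
4│· · · · · · · ·│4
3│· · · · · · · ♘│3
2│♙ ♙ ♙ ♙ · ♙ ♙ ♝│2
1│♖ · ♗ ♕ · ♖ ♔ ·│1
  ─────────────────
  a b c d e f g h

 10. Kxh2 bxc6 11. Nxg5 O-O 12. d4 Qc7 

  a b c d e f g h
  ─────────────────
8│♜ · ♝ · · ♜ ♚ ·│8
7│♟ · ♛ ♟ ♟ ♟ · ·│7
6│· · ♟ ♟ · · · ·│6
5│· · · · · · ♘ ♟│5
4│· · · ♙ · · · ·│4
3│· · · · · · · ·│3
2│♙ ♙ ♙ · · ♙ ♙ ♔│2
1│♖ · ♗ ♕ · ♖ · ·│1
  ─────────────────
  a b c d e f g h

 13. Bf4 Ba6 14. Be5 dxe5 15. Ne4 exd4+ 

  a b c d e f g h
  ─────────────────
8│♜ · · · · ♜ ♚ ·│8
7│♟ · ♛ ♟ ♟ ♟ · ·│7
6│♝ · ♟ · · · · ·│6
5│· · · · · · · ♟│5
4│· · · ♟ ♘ · · ·│4
3│· · · · · · · ·│3
2│♙ ♙ ♙ · · ♙ ♙ ♔│2
1│♖ · · ♕ · ♖ · ·│1
  ─────────────────
  a b c d e f g h



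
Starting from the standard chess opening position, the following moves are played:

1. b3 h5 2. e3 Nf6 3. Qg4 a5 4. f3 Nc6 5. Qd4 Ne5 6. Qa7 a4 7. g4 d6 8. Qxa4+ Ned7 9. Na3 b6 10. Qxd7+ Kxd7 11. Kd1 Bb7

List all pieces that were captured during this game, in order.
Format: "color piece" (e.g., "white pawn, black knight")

Tracking captures:
  Qxa4+: captured black pawn
  Qxd7+: captured black knight
  Kxd7: captured white queen

black pawn, black knight, white queen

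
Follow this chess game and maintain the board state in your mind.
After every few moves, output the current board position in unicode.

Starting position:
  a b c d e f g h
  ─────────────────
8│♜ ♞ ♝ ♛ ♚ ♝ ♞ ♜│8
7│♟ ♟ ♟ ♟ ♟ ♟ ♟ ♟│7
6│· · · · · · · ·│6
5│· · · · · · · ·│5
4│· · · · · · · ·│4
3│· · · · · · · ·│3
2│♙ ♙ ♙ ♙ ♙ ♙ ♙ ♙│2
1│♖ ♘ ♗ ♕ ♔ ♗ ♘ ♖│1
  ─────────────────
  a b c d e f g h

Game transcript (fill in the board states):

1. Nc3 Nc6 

  a b c d e f g h
  ─────────────────
8│♜ · ♝ ♛ ♚ ♝ ♞ ♜│8
7│♟ ♟ ♟ ♟ ♟ ♟ ♟ ♟│7
6│· · ♞ · · · · ·│6
5│· · · · · · · ·│5
4│· · · · · · · ·│4
3│· · ♘ · · · · ·│3
2│♙ ♙ ♙ ♙ ♙ ♙ ♙ ♙│2
1│♖ · ♗ ♕ ♔ ♗ ♘ ♖│1
  ─────────────────
  a b c d e f g h

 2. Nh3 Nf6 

  a b c d e f g h
  ─────────────────
8│♜ · ♝ ♛ ♚ ♝ · ♜│8
7│♟ ♟ ♟ ♟ ♟ ♟ ♟ ♟│7
6│· · ♞ · · ♞ · ·│6
5│· · · · · · · ·│5
4│· · · · · · · ·│4
3│· · ♘ · · · · ♘│3
2│♙ ♙ ♙ ♙ ♙ ♙ ♙ ♙│2
1│♖ · ♗ ♕ ♔ ♗ · ♖│1
  ─────────────────
  a b c d e f g h

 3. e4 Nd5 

  a b c d e f g h
  ─────────────────
8│♜ · ♝ ♛ ♚ ♝ · ♜│8
7│♟ ♟ ♟ ♟ ♟ ♟ ♟ ♟│7
6│· · ♞ · · · · ·│6
5│· · · ♞ · · · ·│5
4│· · · · ♙ · · ·│4
3│· · ♘ · · · · ♘│3
2│♙ ♙ ♙ ♙ · ♙ ♙ ♙│2
1│♖ · ♗ ♕ ♔ ♗ · ♖│1
  ─────────────────
  a b c d e f g h



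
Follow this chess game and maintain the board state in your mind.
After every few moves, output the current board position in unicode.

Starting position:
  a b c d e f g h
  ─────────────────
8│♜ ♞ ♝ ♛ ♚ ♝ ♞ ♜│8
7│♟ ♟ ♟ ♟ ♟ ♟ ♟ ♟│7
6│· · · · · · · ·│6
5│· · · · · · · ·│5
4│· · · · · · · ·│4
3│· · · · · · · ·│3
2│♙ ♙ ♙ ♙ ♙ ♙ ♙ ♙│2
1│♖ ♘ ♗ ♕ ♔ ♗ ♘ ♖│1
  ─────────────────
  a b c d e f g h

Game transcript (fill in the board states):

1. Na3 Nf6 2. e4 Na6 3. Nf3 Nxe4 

  a b c d e f g h
  ─────────────────
8│♜ · ♝ ♛ ♚ ♝ · ♜│8
7│♟ ♟ ♟ ♟ ♟ ♟ ♟ ♟│7
6│♞ · · · · · · ·│6
5│· · · · · · · ·│5
4│· · · · ♞ · · ·│4
3│♘ · · · · ♘ · ·│3
2│♙ ♙ ♙ ♙ · ♙ ♙ ♙│2
1│♖ · ♗ ♕ ♔ ♗ · ♖│1
  ─────────────────
  a b c d e f g h

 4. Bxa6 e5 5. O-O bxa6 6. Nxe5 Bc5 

  a b c d e f g h
  ─────────────────
8│♜ · ♝ ♛ ♚ · · ♜│8
7│♟ · ♟ ♟ · ♟ ♟ ♟│7
6│♟ · · · · · · ·│6
5│· · ♝ · ♘ · · ·│5
4│· · · · ♞ · · ·│4
3│♘ · · · · · · ·│3
2│♙ ♙ ♙ ♙ · ♙ ♙ ♙│2
1│♖ · ♗ ♕ · ♖ ♔ ·│1
  ─────────────────
  a b c d e f g h

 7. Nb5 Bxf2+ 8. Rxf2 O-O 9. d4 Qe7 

  a b c d e f g h
  ─────────────────
8│♜ · ♝ · · ♜ ♚ ·│8
7│♟ · ♟ ♟ ♛ ♟ ♟ ♟│7
6│♟ · · · · · · ·│6
5│· ♘ · · ♘ · · ·│5
4│· · · ♙ ♞ · · ·│4
3│· · · · · · · ·│3
2│♙ ♙ ♙ · · ♖ ♙ ♙│2
1│♖ · ♗ ♕ · · ♔ ·│1
  ─────────────────
  a b c d e f g h

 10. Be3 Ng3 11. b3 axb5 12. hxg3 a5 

  a b c d e f g h
  ─────────────────
8│♜ · ♝ · · ♜ ♚ ·│8
7│· · ♟ ♟ ♛ ♟ ♟ ♟│7
6│· · · · · · · ·│6
5│♟ ♟ · · ♘ · · ·│5
4│· · · ♙ · · · ·│4
3│· ♙ · · ♗ · ♙ ·│3
2│♙ · ♙ · · ♖ ♙ ·│2
1│♖ · · ♕ · · ♔ ·│1
  ─────────────────
  a b c d e f g h

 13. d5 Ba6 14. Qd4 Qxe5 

  a b c d e f g h
  ─────────────────
8│♜ · · · · ♜ ♚ ·│8
7│· · ♟ ♟ · ♟ ♟ ♟│7
6│♝ · · · · · · ·│6
5│♟ ♟ · ♙ ♛ · · ·│5
4│· · · ♕ · · · ·│4
3│· ♙ · · ♗ · ♙ ·│3
2│♙ · ♙ · · ♖ ♙ ·│2
1│♖ · · · · · ♔ ·│1
  ─────────────────
  a b c d e f g h


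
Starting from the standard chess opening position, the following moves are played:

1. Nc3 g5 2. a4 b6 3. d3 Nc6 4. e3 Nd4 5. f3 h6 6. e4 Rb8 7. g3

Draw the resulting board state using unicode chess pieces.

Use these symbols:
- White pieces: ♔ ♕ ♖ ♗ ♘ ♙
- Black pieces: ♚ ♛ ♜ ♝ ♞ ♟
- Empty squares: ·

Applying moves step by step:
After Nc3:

♜ ♞ ♝ ♛ ♚ ♝ ♞ ♜
♟ ♟ ♟ ♟ ♟ ♟ ♟ ♟
· · · · · · · ·
· · · · · · · ·
· · · · · · · ·
· · ♘ · · · · ·
♙ ♙ ♙ ♙ ♙ ♙ ♙ ♙
♖ · ♗ ♕ ♔ ♗ ♘ ♖


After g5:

♜ ♞ ♝ ♛ ♚ ♝ ♞ ♜
♟ ♟ ♟ ♟ ♟ ♟ · ♟
· · · · · · · ·
· · · · · · ♟ ·
· · · · · · · ·
· · ♘ · · · · ·
♙ ♙ ♙ ♙ ♙ ♙ ♙ ♙
♖ · ♗ ♕ ♔ ♗ ♘ ♖


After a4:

♜ ♞ ♝ ♛ ♚ ♝ ♞ ♜
♟ ♟ ♟ ♟ ♟ ♟ · ♟
· · · · · · · ·
· · · · · · ♟ ·
♙ · · · · · · ·
· · ♘ · · · · ·
· ♙ ♙ ♙ ♙ ♙ ♙ ♙
♖ · ♗ ♕ ♔ ♗ ♘ ♖


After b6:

♜ ♞ ♝ ♛ ♚ ♝ ♞ ♜
♟ · ♟ ♟ ♟ ♟ · ♟
· ♟ · · · · · ·
· · · · · · ♟ ·
♙ · · · · · · ·
· · ♘ · · · · ·
· ♙ ♙ ♙ ♙ ♙ ♙ ♙
♖ · ♗ ♕ ♔ ♗ ♘ ♖


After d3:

♜ ♞ ♝ ♛ ♚ ♝ ♞ ♜
♟ · ♟ ♟ ♟ ♟ · ♟
· ♟ · · · · · ·
· · · · · · ♟ ·
♙ · · · · · · ·
· · ♘ ♙ · · · ·
· ♙ ♙ · ♙ ♙ ♙ ♙
♖ · ♗ ♕ ♔ ♗ ♘ ♖


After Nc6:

♜ · ♝ ♛ ♚ ♝ ♞ ♜
♟ · ♟ ♟ ♟ ♟ · ♟
· ♟ ♞ · · · · ·
· · · · · · ♟ ·
♙ · · · · · · ·
· · ♘ ♙ · · · ·
· ♙ ♙ · ♙ ♙ ♙ ♙
♖ · ♗ ♕ ♔ ♗ ♘ ♖


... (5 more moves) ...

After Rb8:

· ♜ ♝ ♛ ♚ ♝ ♞ ♜
♟ · ♟ ♟ ♟ ♟ · ·
· ♟ · · · · · ♟
· · · · · · ♟ ·
♙ · · ♞ ♙ · · ·
· · ♘ ♙ · ♙ · ·
· ♙ ♙ · · · ♙ ♙
♖ · ♗ ♕ ♔ ♗ ♘ ♖


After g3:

· ♜ ♝ ♛ ♚ ♝ ♞ ♜
♟ · ♟ ♟ ♟ ♟ · ·
· ♟ · · · · · ♟
· · · · · · ♟ ·
♙ · · ♞ ♙ · · ·
· · ♘ ♙ · ♙ ♙ ·
· ♙ ♙ · · · · ♙
♖ · ♗ ♕ ♔ ♗ ♘ ♖



  a b c d e f g h
  ─────────────────
8│· ♜ ♝ ♛ ♚ ♝ ♞ ♜│8
7│♟ · ♟ ♟ ♟ ♟ · ·│7
6│· ♟ · · · · · ♟│6
5│· · · · · · ♟ ·│5
4│♙ · · ♞ ♙ · · ·│4
3│· · ♘ ♙ · ♙ ♙ ·│3
2│· ♙ ♙ · · · · ♙│2
1│♖ · ♗ ♕ ♔ ♗ ♘ ♖│1
  ─────────────────
  a b c d e f g h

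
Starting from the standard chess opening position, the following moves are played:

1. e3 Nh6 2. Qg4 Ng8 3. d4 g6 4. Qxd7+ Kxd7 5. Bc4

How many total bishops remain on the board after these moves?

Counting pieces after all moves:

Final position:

  a b c d e f g h
  ─────────────────
8│♜ ♞ ♝ ♛ · ♝ ♞ ♜│8
7│♟ ♟ ♟ ♚ ♟ ♟ · ♟│7
6│· · · · · · ♟ ·│6
5│· · · · · · · ·│5
4│· · ♗ ♙ · · · ·│4
3│· · · · ♙ · · ·│3
2│♙ ♙ ♙ · · ♙ ♙ ♙│2
1│♖ ♘ ♗ · ♔ · ♘ ♖│1
  ─────────────────
  a b c d e f g h


4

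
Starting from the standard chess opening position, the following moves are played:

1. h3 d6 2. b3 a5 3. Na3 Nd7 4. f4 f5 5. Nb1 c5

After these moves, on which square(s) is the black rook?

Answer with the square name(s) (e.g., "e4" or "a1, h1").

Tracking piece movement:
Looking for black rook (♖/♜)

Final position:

  a b c d e f g h
  ─────────────────
8│♜ · ♝ ♛ ♚ ♝ ♞ ♜│8
7│· ♟ · ♞ ♟ · ♟ ♟│7
6│· · · ♟ · · · ·│6
5│♟ · ♟ · · ♟ · ·│5
4│· · · · · ♙ · ·│4
3│· ♙ · · · · · ♙│3
2│♙ · ♙ ♙ ♙ · ♙ ·│2
1│♖ ♘ ♗ ♕ ♔ ♗ ♘ ♖│1
  ─────────────────
  a b c d e f g h


a8, h8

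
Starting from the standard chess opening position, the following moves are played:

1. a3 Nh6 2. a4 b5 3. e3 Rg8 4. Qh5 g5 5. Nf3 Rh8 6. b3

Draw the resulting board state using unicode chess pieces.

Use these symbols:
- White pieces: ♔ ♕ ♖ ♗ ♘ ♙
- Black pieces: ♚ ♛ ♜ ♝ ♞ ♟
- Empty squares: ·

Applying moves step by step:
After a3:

♜ ♞ ♝ ♛ ♚ ♝ ♞ ♜
♟ ♟ ♟ ♟ ♟ ♟ ♟ ♟
· · · · · · · ·
· · · · · · · ·
· · · · · · · ·
♙ · · · · · · ·
· ♙ ♙ ♙ ♙ ♙ ♙ ♙
♖ ♘ ♗ ♕ ♔ ♗ ♘ ♖


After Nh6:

♜ ♞ ♝ ♛ ♚ ♝ · ♜
♟ ♟ ♟ ♟ ♟ ♟ ♟ ♟
· · · · · · · ♞
· · · · · · · ·
· · · · · · · ·
♙ · · · · · · ·
· ♙ ♙ ♙ ♙ ♙ ♙ ♙
♖ ♘ ♗ ♕ ♔ ♗ ♘ ♖


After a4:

♜ ♞ ♝ ♛ ♚ ♝ · ♜
♟ ♟ ♟ ♟ ♟ ♟ ♟ ♟
· · · · · · · ♞
· · · · · · · ·
♙ · · · · · · ·
· · · · · · · ·
· ♙ ♙ ♙ ♙ ♙ ♙ ♙
♖ ♘ ♗ ♕ ♔ ♗ ♘ ♖


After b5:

♜ ♞ ♝ ♛ ♚ ♝ · ♜
♟ · ♟ ♟ ♟ ♟ ♟ ♟
· · · · · · · ♞
· ♟ · · · · · ·
♙ · · · · · · ·
· · · · · · · ·
· ♙ ♙ ♙ ♙ ♙ ♙ ♙
♖ ♘ ♗ ♕ ♔ ♗ ♘ ♖


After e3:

♜ ♞ ♝ ♛ ♚ ♝ · ♜
♟ · ♟ ♟ ♟ ♟ ♟ ♟
· · · · · · · ♞
· ♟ · · · · · ·
♙ · · · · · · ·
· · · · ♙ · · ·
· ♙ ♙ ♙ · ♙ ♙ ♙
♖ ♘ ♗ ♕ ♔ ♗ ♘ ♖


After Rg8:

♜ ♞ ♝ ♛ ♚ ♝ ♜ ·
♟ · ♟ ♟ ♟ ♟ ♟ ♟
· · · · · · · ♞
· ♟ · · · · · ·
♙ · · · · · · ·
· · · · ♙ · · ·
· ♙ ♙ ♙ · ♙ ♙ ♙
♖ ♘ ♗ ♕ ♔ ♗ ♘ ♖


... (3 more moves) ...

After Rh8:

♜ ♞ ♝ ♛ ♚ ♝ · ♜
♟ · ♟ ♟ ♟ ♟ · ♟
· · · · · · · ♞
· ♟ · · · · ♟ ♕
♙ · · · · · · ·
· · · · ♙ ♘ · ·
· ♙ ♙ ♙ · ♙ ♙ ♙
♖ ♘ ♗ · ♔ ♗ · ♖


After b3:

♜ ♞ ♝ ♛ ♚ ♝ · ♜
♟ · ♟ ♟ ♟ ♟ · ♟
· · · · · · · ♞
· ♟ · · · · ♟ ♕
♙ · · · · · · ·
· ♙ · · ♙ ♘ · ·
· · ♙ ♙ · ♙ ♙ ♙
♖ ♘ ♗ · ♔ ♗ · ♖



  a b c d e f g h
  ─────────────────
8│♜ ♞ ♝ ♛ ♚ ♝ · ♜│8
7│♟ · ♟ ♟ ♟ ♟ · ♟│7
6│· · · · · · · ♞│6
5│· ♟ · · · · ♟ ♕│5
4│♙ · · · · · · ·│4
3│· ♙ · · ♙ ♘ · ·│3
2│· · ♙ ♙ · ♙ ♙ ♙│2
1│♖ ♘ ♗ · ♔ ♗ · ♖│1
  ─────────────────
  a b c d e f g h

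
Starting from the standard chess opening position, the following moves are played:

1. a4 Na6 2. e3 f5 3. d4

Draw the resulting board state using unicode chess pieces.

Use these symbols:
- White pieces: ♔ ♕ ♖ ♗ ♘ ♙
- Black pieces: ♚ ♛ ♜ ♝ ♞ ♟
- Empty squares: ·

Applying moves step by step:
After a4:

♜ ♞ ♝ ♛ ♚ ♝ ♞ ♜
♟ ♟ ♟ ♟ ♟ ♟ ♟ ♟
· · · · · · · ·
· · · · · · · ·
♙ · · · · · · ·
· · · · · · · ·
· ♙ ♙ ♙ ♙ ♙ ♙ ♙
♖ ♘ ♗ ♕ ♔ ♗ ♘ ♖


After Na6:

♜ · ♝ ♛ ♚ ♝ ♞ ♜
♟ ♟ ♟ ♟ ♟ ♟ ♟ ♟
♞ · · · · · · ·
· · · · · · · ·
♙ · · · · · · ·
· · · · · · · ·
· ♙ ♙ ♙ ♙ ♙ ♙ ♙
♖ ♘ ♗ ♕ ♔ ♗ ♘ ♖


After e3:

♜ · ♝ ♛ ♚ ♝ ♞ ♜
♟ ♟ ♟ ♟ ♟ ♟ ♟ ♟
♞ · · · · · · ·
· · · · · · · ·
♙ · · · · · · ·
· · · · ♙ · · ·
· ♙ ♙ ♙ · ♙ ♙ ♙
♖ ♘ ♗ ♕ ♔ ♗ ♘ ♖


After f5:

♜ · ♝ ♛ ♚ ♝ ♞ ♜
♟ ♟ ♟ ♟ ♟ · ♟ ♟
♞ · · · · · · ·
· · · · · ♟ · ·
♙ · · · · · · ·
· · · · ♙ · · ·
· ♙ ♙ ♙ · ♙ ♙ ♙
♖ ♘ ♗ ♕ ♔ ♗ ♘ ♖


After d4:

♜ · ♝ ♛ ♚ ♝ ♞ ♜
♟ ♟ ♟ ♟ ♟ · ♟ ♟
♞ · · · · · · ·
· · · · · ♟ · ·
♙ · · ♙ · · · ·
· · · · ♙ · · ·
· ♙ ♙ · · ♙ ♙ ♙
♖ ♘ ♗ ♕ ♔ ♗ ♘ ♖



  a b c d e f g h
  ─────────────────
8│♜ · ♝ ♛ ♚ ♝ ♞ ♜│8
7│♟ ♟ ♟ ♟ ♟ · ♟ ♟│7
6│♞ · · · · · · ·│6
5│· · · · · ♟ · ·│5
4│♙ · · ♙ · · · ·│4
3│· · · · ♙ · · ·│3
2│· ♙ ♙ · · ♙ ♙ ♙│2
1│♖ ♘ ♗ ♕ ♔ ♗ ♘ ♖│1
  ─────────────────
  a b c d e f g h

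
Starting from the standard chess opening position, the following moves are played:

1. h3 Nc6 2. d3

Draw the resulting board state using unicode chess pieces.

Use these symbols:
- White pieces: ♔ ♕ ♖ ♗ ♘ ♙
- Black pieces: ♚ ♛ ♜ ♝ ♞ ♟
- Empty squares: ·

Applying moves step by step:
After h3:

♜ ♞ ♝ ♛ ♚ ♝ ♞ ♜
♟ ♟ ♟ ♟ ♟ ♟ ♟ ♟
· · · · · · · ·
· · · · · · · ·
· · · · · · · ·
· · · · · · · ♙
♙ ♙ ♙ ♙ ♙ ♙ ♙ ·
♖ ♘ ♗ ♕ ♔ ♗ ♘ ♖


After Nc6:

♜ · ♝ ♛ ♚ ♝ ♞ ♜
♟ ♟ ♟ ♟ ♟ ♟ ♟ ♟
· · ♞ · · · · ·
· · · · · · · ·
· · · · · · · ·
· · · · · · · ♙
♙ ♙ ♙ ♙ ♙ ♙ ♙ ·
♖ ♘ ♗ ♕ ♔ ♗ ♘ ♖


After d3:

♜ · ♝ ♛ ♚ ♝ ♞ ♜
♟ ♟ ♟ ♟ ♟ ♟ ♟ ♟
· · ♞ · · · · ·
· · · · · · · ·
· · · · · · · ·
· · · ♙ · · · ♙
♙ ♙ ♙ · ♙ ♙ ♙ ·
♖ ♘ ♗ ♕ ♔ ♗ ♘ ♖



  a b c d e f g h
  ─────────────────
8│♜ · ♝ ♛ ♚ ♝ ♞ ♜│8
7│♟ ♟ ♟ ♟ ♟ ♟ ♟ ♟│7
6│· · ♞ · · · · ·│6
5│· · · · · · · ·│5
4│· · · · · · · ·│4
3│· · · ♙ · · · ♙│3
2│♙ ♙ ♙ · ♙ ♙ ♙ ·│2
1│♖ ♘ ♗ ♕ ♔ ♗ ♘ ♖│1
  ─────────────────
  a b c d e f g h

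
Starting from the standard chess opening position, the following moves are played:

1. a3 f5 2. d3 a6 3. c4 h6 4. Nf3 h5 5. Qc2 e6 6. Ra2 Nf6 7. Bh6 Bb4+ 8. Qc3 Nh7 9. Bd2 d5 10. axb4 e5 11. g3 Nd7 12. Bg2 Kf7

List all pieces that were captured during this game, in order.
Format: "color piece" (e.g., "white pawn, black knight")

Tracking captures:
  axb4: captured black bishop

black bishop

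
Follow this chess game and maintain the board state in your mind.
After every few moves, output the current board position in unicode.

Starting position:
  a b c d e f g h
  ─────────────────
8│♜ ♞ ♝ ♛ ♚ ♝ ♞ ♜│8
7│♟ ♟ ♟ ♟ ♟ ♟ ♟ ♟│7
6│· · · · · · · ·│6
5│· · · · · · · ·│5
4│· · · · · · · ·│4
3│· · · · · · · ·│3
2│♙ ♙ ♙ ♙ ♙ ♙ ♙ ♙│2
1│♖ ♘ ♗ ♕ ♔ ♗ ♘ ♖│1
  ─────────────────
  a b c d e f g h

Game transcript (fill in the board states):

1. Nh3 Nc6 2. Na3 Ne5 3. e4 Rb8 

  a b c d e f g h
  ─────────────────
8│· ♜ ♝ ♛ ♚ ♝ ♞ ♜│8
7│♟ ♟ ♟ ♟ ♟ ♟ ♟ ♟│7
6│· · · · · · · ·│6
5│· · · · ♞ · · ·│5
4│· · · · ♙ · · ·│4
3│♘ · · · · · · ♘│3
2│♙ ♙ ♙ ♙ · ♙ ♙ ♙│2
1│♖ · ♗ ♕ ♔ ♗ · ♖│1
  ─────────────────
  a b c d e f g h

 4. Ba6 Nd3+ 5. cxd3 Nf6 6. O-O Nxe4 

  a b c d e f g h
  ─────────────────
8│· ♜ ♝ ♛ ♚ ♝ · ♜│8
7│♟ ♟ ♟ ♟ ♟ ♟ ♟ ♟│7
6│♗ · · · · · · ·│6
5│· · · · · · · ·│5
4│· · · · ♞ · · ·│4
3│♘ · · ♙ · · · ♘│3
2│♙ ♙ · ♙ · ♙ ♙ ♙│2
1│♖ · ♗ ♕ · ♖ ♔ ·│1
  ─────────────────
  a b c d e f g h

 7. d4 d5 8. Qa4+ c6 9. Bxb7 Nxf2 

  a b c d e f g h
  ─────────────────
8│· ♜ ♝ ♛ ♚ ♝ · ♜│8
7│♟ ♗ · · ♟ ♟ ♟ ♟│7
6│· · ♟ · · · · ·│6
5│· · · ♟ · · · ·│5
4│♕ · · ♙ · · · ·│4
3│♘ · · · · · · ♘│3
2│♙ ♙ · ♙ · ♞ ♙ ♙│2
1│♖ · ♗ · · ♖ ♔ ·│1
  ─────────────────
  a b c d e f g h

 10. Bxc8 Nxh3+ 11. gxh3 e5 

  a b c d e f g h
  ─────────────────
8│· ♜ ♗ ♛ ♚ ♝ · ♜│8
7│♟ · · · · ♟ ♟ ♟│7
6│· · ♟ · · · · ·│6
5│· · · ♟ ♟ · · ·│5
4│♕ · · ♙ · · · ·│4
3│♘ · · · · · · ♙│3
2│♙ ♙ · ♙ · · · ♙│2
1│♖ · ♗ · · ♖ ♔ ·│1
  ─────────────────
  a b c d e f g h
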